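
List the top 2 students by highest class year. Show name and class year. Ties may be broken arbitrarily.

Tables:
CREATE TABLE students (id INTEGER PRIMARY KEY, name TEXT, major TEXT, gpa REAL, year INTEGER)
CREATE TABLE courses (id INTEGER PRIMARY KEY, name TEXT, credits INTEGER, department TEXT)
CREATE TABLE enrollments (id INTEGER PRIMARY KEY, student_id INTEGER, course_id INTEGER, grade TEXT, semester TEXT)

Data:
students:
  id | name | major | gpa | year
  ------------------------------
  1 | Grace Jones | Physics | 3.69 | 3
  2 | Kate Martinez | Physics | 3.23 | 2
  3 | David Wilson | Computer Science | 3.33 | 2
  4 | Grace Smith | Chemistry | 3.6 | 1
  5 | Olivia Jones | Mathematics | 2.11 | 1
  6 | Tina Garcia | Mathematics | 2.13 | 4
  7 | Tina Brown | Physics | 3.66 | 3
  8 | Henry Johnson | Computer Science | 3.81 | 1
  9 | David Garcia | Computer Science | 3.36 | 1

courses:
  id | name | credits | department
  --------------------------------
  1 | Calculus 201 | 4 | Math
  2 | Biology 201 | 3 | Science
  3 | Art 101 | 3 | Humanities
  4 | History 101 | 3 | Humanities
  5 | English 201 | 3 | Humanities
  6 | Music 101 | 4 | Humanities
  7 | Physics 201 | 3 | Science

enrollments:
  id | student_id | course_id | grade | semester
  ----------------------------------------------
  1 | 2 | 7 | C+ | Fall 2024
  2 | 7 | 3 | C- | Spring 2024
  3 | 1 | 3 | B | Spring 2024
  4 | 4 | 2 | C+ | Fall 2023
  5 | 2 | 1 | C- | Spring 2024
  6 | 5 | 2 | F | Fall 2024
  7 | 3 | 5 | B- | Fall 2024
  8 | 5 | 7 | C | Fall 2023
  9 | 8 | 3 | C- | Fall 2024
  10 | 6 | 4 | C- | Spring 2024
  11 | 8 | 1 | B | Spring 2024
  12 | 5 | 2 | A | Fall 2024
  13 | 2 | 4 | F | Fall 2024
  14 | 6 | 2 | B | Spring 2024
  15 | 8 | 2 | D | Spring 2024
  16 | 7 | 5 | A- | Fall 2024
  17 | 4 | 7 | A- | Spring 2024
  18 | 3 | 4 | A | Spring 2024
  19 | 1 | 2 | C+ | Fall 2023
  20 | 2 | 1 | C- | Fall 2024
SELECT name, year FROM students ORDER BY year DESC LIMIT 2

Execution result:
name | year
Tina Garcia | 4
Grace Jones | 3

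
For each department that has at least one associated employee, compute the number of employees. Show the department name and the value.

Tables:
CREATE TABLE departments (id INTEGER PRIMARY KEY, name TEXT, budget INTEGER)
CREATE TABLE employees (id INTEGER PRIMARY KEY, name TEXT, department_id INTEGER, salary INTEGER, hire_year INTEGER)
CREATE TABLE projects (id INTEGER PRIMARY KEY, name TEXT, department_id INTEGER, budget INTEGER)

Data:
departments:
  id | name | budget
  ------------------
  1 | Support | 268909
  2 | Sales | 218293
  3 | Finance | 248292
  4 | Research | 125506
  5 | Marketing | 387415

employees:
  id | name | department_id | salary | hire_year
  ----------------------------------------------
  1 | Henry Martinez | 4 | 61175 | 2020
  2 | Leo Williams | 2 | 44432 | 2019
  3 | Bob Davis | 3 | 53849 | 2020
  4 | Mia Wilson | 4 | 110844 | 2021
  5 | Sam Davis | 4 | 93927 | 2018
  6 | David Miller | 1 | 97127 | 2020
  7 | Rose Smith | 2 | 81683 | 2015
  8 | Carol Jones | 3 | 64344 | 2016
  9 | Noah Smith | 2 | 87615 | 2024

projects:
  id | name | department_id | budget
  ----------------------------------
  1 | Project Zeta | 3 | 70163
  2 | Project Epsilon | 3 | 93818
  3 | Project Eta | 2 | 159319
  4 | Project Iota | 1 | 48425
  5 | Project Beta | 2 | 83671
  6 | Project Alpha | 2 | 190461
SELECT p.name, COUNT(*) AS n FROM employees c JOIN departments p ON c.department_id = p.id GROUP BY p.id, p.name

Execution result:
name | n
Support | 1
Sales | 3
Finance | 2
Research | 3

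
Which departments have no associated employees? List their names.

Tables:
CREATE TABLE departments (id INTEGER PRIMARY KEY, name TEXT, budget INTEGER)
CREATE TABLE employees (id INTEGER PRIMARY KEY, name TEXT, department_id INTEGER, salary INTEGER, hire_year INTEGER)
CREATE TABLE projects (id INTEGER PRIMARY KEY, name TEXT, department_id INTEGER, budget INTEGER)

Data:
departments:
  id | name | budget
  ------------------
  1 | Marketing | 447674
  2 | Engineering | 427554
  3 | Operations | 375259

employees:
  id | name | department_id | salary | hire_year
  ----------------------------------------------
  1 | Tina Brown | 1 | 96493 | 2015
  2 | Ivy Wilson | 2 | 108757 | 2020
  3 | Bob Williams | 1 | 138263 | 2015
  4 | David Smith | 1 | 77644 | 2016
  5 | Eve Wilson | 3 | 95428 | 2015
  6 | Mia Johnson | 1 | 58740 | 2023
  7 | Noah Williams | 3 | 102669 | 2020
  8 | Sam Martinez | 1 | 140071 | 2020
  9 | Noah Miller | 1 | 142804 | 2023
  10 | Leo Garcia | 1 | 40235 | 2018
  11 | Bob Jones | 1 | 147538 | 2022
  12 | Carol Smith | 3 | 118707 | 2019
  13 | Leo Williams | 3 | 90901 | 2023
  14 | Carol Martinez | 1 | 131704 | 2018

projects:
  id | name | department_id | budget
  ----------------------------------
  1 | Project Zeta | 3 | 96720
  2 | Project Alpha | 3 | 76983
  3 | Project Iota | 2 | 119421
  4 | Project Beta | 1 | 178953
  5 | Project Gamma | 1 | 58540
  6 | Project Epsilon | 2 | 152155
SELECT p.name FROM departments p LEFT JOIN employees c ON c.department_id = p.id WHERE c.id IS NULL

Execution result:
(no rows)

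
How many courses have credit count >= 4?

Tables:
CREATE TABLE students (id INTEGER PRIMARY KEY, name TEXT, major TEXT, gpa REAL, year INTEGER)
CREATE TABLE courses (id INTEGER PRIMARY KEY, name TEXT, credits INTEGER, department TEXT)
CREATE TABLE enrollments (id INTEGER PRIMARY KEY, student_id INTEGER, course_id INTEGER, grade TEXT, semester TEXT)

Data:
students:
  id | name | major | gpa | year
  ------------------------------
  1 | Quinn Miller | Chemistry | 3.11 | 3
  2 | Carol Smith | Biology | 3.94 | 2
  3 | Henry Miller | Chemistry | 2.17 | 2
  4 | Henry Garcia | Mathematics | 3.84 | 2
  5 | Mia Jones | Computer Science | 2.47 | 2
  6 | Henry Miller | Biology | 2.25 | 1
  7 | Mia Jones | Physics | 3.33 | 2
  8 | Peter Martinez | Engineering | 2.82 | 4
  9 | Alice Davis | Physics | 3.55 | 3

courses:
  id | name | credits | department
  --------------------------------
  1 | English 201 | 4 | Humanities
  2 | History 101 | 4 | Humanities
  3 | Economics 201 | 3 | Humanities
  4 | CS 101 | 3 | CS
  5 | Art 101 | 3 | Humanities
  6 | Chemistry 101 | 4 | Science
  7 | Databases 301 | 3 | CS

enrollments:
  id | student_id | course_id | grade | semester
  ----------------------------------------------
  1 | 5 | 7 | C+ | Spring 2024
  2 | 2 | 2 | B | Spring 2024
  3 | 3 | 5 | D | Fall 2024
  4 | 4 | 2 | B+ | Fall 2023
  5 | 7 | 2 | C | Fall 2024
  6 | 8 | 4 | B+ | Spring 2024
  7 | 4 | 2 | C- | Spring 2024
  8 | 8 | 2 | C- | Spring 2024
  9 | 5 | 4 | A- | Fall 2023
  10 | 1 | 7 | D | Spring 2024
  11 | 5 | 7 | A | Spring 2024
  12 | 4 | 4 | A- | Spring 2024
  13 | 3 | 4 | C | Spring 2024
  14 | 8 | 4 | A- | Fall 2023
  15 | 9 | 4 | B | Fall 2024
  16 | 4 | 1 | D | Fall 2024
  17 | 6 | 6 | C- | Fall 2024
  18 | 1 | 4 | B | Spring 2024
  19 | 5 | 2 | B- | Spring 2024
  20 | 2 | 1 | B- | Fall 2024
SELECT COUNT(*) FROM courses WHERE credits >= 4

Execution result:
3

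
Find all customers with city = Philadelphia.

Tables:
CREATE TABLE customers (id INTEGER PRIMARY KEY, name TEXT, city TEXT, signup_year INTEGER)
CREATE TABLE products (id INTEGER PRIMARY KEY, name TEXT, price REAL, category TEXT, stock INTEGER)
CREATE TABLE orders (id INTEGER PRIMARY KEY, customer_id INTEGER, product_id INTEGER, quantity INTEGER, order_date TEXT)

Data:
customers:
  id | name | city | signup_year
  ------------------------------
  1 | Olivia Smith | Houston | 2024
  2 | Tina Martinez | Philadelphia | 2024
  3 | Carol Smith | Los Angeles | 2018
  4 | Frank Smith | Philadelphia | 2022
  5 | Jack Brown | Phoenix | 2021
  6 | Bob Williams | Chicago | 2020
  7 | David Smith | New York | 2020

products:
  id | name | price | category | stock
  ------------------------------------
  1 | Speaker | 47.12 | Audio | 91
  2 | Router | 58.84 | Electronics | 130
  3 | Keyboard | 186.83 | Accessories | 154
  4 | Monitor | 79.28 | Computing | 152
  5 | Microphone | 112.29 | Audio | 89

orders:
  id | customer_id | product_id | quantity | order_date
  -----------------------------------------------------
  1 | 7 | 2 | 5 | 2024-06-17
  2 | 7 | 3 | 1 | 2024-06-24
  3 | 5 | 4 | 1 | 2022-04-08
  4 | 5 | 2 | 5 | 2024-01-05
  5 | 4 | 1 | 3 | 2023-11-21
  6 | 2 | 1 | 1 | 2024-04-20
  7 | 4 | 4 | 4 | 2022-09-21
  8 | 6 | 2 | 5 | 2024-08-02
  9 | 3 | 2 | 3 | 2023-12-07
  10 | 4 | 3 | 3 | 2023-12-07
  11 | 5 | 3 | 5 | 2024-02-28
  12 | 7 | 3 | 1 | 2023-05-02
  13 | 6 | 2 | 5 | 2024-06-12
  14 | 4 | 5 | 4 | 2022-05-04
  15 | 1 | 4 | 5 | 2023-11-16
SELECT name, city FROM customers WHERE city = 'Philadelphia'

Execution result:
name | city
Tina Martinez | Philadelphia
Frank Smith | Philadelphia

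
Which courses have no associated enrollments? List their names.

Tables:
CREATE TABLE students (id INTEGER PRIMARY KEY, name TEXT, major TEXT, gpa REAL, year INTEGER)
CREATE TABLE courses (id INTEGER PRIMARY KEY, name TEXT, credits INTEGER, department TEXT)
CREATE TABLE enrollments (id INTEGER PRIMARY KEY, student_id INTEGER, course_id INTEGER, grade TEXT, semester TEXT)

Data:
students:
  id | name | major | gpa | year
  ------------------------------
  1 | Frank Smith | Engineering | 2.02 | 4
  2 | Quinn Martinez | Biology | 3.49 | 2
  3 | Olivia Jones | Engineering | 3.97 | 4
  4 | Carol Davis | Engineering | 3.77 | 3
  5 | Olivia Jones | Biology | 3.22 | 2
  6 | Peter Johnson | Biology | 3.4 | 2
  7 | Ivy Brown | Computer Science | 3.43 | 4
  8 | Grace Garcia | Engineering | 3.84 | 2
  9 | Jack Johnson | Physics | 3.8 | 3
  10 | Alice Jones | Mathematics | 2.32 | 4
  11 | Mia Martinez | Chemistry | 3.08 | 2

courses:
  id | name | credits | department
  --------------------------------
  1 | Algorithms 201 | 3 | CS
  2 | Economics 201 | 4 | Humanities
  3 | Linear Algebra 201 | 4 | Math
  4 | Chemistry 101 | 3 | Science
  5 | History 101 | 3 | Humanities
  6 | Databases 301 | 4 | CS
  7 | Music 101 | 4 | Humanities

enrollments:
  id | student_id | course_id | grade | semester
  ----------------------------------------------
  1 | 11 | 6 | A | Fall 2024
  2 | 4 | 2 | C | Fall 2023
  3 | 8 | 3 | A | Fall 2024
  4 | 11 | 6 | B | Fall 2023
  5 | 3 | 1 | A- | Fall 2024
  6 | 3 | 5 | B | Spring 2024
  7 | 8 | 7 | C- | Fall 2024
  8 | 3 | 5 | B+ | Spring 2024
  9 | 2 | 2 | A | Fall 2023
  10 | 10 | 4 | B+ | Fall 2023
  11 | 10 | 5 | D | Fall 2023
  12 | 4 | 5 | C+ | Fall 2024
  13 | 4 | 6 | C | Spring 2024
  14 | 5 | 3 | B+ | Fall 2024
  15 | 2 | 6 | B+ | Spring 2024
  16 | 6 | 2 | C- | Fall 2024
SELECT p.name FROM courses p LEFT JOIN enrollments c ON c.course_id = p.id WHERE c.id IS NULL

Execution result:
(no rows)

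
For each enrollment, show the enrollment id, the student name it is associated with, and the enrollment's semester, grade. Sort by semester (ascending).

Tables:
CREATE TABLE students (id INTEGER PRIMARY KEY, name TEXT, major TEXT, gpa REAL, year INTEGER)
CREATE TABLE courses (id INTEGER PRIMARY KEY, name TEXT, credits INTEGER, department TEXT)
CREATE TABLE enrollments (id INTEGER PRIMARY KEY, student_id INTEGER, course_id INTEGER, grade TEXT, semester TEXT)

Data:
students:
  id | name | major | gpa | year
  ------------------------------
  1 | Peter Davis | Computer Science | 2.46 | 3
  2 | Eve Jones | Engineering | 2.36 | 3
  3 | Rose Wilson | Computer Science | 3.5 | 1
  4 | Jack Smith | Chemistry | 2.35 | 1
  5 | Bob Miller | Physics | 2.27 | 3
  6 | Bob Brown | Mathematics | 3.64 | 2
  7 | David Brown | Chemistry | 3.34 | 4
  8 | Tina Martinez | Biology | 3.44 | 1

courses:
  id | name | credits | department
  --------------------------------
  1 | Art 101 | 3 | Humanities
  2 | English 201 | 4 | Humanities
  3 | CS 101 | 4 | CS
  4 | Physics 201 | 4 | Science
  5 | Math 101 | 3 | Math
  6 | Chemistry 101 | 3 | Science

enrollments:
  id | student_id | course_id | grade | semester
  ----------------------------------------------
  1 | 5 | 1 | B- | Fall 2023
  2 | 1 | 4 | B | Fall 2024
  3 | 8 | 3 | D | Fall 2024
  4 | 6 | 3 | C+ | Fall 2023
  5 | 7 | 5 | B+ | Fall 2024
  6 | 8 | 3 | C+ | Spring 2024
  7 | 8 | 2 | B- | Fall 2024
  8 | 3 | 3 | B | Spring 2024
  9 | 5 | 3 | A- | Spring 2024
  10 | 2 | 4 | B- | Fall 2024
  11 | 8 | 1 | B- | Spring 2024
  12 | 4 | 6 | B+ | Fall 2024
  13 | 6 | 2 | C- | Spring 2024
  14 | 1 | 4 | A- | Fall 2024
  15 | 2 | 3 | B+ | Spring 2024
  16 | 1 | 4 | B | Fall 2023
SELECT c.id, p.name AS student, c.semester, c.grade FROM enrollments c JOIN students p ON c.student_id = p.id ORDER BY c.semester ASC

Execution result:
id | student | semester | grade
1 | Bob Miller | Fall 2023 | B-
4 | Bob Brown | Fall 2023 | C+
16 | Peter Davis | Fall 2023 | B
2 | Peter Davis | Fall 2024 | B
3 | Tina Martinez | Fall 2024 | D
5 | David Brown | Fall 2024 | B+
7 | Tina Martinez | Fall 2024 | B-
10 | Eve Jones | Fall 2024 | B-
12 | Jack Smith | Fall 2024 | B+
14 | Peter Davis | Fall 2024 | A-
6 | Tina Martinez | Spring 2024 | C+
8 | Rose Wilson | Spring 2024 | B
9 | Bob Miller | Spring 2024 | A-
11 | Tina Martinez | Spring 2024 | B-
13 | Bob Brown | Spring 2024 | C-
15 | Eve Jones | Spring 2024 | B+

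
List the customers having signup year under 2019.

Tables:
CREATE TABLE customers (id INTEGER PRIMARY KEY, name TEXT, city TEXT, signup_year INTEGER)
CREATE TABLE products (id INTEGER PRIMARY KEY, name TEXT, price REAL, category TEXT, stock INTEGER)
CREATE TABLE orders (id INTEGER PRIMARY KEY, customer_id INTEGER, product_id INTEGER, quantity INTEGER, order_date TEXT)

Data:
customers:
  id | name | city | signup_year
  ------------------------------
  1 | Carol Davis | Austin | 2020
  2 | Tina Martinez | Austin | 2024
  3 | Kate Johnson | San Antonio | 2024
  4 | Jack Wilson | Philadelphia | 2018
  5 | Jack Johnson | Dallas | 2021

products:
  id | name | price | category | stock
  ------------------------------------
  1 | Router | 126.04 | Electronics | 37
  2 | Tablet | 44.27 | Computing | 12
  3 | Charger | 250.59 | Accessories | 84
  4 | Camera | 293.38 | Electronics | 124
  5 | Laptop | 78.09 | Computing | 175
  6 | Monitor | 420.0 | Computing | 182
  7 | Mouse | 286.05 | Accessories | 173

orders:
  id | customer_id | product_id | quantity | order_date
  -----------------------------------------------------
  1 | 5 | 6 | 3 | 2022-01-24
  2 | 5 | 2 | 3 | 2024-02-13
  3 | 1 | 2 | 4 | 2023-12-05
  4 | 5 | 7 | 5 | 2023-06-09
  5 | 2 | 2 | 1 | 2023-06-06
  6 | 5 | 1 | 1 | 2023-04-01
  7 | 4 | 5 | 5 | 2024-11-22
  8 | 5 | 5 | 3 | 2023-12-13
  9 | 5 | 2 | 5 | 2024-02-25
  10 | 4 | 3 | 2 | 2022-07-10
SELECT name, signup_year FROM customers WHERE signup_year < 2019

Execution result:
name | signup_year
Jack Wilson | 2018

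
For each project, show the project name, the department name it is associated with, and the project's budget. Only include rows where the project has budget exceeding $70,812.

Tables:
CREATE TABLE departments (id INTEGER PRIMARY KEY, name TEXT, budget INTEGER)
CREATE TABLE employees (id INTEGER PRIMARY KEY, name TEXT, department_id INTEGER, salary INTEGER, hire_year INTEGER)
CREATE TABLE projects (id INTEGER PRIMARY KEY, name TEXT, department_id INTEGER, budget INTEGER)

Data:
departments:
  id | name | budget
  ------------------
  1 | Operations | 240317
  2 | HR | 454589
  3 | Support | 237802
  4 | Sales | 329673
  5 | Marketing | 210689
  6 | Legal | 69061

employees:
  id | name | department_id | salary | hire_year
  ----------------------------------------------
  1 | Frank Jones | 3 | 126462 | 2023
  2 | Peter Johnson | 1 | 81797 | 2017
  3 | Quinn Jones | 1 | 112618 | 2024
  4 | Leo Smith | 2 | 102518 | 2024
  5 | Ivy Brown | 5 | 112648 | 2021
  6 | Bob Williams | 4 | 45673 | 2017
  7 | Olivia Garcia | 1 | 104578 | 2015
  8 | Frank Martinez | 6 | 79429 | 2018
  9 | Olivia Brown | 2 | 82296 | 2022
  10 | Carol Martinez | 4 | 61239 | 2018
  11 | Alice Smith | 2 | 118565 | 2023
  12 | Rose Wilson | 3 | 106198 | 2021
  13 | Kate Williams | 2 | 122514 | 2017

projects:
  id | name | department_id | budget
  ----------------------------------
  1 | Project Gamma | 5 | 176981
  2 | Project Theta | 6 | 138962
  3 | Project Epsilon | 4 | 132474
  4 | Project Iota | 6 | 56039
SELECT c.name, p.name AS department, c.budget FROM projects c JOIN departments p ON c.department_id = p.id WHERE c.budget > 70812

Execution result:
name | department | budget
Project Gamma | Marketing | 176981
Project Theta | Legal | 138962
Project Epsilon | Sales | 132474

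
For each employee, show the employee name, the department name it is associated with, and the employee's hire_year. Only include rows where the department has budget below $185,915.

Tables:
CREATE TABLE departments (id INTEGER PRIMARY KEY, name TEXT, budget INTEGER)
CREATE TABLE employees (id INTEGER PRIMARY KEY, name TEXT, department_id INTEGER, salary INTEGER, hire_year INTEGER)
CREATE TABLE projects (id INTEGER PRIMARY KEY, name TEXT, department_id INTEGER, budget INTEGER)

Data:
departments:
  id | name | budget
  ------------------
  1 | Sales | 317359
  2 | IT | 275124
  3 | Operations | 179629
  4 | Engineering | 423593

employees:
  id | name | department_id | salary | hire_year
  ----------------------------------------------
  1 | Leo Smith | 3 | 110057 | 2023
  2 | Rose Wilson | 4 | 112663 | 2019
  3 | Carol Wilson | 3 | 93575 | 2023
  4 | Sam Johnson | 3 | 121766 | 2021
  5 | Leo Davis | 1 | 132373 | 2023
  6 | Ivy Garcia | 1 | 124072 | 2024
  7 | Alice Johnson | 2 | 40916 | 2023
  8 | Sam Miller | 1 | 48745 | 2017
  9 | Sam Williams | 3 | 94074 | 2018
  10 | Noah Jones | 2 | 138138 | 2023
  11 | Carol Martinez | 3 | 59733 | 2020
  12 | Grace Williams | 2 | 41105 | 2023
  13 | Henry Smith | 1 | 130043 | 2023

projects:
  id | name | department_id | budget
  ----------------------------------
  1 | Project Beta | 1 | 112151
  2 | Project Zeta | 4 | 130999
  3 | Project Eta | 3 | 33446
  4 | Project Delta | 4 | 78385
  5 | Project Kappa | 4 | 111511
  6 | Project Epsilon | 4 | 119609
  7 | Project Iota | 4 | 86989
SELECT c.name, p.name AS department, c.hire_year FROM employees c JOIN departments p ON c.department_id = p.id WHERE p.budget < 185915

Execution result:
name | department | hire_year
Leo Smith | Operations | 2023
Carol Wilson | Operations | 2023
Sam Johnson | Operations | 2021
Sam Williams | Operations | 2018
Carol Martinez | Operations | 2020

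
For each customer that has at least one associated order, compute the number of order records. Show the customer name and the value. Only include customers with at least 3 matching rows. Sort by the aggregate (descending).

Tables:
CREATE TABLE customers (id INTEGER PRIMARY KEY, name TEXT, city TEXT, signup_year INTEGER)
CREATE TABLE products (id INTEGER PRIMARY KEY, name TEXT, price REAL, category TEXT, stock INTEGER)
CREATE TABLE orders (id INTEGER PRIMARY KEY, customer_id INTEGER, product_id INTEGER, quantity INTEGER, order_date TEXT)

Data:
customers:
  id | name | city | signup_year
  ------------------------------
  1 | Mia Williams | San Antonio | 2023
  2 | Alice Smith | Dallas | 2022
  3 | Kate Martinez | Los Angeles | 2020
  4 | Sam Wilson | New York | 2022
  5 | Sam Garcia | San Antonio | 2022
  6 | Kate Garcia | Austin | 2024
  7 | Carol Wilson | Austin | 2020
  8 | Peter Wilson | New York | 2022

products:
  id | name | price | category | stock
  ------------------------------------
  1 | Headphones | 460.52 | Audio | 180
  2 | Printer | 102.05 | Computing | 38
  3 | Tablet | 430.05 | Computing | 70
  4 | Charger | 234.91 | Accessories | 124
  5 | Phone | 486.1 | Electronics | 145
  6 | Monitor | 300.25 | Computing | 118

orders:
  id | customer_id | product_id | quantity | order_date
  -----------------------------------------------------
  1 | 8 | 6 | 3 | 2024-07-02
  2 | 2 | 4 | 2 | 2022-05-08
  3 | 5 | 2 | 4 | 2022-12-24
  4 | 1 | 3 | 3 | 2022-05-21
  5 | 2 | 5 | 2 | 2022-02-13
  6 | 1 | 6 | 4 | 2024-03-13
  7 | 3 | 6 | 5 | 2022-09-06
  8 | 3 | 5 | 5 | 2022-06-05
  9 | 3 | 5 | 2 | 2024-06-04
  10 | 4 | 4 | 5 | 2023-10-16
SELECT p.name, COUNT(*) AS n FROM orders c JOIN customers p ON c.customer_id = p.id GROUP BY p.id, p.name HAVING COUNT(*) >= 3 ORDER BY n DESC

Execution result:
name | n
Kate Martinez | 3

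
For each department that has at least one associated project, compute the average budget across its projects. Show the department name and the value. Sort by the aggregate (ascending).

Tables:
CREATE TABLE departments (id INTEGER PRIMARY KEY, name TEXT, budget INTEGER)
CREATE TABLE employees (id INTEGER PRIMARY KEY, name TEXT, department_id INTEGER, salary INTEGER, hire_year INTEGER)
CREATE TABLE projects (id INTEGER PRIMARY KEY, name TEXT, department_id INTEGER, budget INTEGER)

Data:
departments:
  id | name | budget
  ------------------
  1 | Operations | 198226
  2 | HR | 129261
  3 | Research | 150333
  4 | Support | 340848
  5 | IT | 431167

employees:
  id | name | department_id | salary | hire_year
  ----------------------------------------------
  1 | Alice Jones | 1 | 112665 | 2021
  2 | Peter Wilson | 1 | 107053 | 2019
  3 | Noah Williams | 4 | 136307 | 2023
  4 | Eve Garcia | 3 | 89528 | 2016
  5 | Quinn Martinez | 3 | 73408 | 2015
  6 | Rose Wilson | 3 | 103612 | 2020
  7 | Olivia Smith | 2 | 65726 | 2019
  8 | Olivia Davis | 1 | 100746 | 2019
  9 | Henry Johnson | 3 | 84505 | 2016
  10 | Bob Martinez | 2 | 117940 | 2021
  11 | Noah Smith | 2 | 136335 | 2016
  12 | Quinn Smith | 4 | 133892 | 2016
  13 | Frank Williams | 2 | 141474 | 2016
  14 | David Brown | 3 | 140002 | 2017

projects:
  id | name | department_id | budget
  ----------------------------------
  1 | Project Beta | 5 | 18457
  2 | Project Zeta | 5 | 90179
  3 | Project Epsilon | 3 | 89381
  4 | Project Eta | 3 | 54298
SELECT p.name, AVG(c.budget) AS avg_budget FROM projects c JOIN departments p ON c.department_id = p.id GROUP BY p.id, p.name ORDER BY avg_budget ASC

Execution result:
name | avg_budget
IT | 54318.00
Research | 71839.50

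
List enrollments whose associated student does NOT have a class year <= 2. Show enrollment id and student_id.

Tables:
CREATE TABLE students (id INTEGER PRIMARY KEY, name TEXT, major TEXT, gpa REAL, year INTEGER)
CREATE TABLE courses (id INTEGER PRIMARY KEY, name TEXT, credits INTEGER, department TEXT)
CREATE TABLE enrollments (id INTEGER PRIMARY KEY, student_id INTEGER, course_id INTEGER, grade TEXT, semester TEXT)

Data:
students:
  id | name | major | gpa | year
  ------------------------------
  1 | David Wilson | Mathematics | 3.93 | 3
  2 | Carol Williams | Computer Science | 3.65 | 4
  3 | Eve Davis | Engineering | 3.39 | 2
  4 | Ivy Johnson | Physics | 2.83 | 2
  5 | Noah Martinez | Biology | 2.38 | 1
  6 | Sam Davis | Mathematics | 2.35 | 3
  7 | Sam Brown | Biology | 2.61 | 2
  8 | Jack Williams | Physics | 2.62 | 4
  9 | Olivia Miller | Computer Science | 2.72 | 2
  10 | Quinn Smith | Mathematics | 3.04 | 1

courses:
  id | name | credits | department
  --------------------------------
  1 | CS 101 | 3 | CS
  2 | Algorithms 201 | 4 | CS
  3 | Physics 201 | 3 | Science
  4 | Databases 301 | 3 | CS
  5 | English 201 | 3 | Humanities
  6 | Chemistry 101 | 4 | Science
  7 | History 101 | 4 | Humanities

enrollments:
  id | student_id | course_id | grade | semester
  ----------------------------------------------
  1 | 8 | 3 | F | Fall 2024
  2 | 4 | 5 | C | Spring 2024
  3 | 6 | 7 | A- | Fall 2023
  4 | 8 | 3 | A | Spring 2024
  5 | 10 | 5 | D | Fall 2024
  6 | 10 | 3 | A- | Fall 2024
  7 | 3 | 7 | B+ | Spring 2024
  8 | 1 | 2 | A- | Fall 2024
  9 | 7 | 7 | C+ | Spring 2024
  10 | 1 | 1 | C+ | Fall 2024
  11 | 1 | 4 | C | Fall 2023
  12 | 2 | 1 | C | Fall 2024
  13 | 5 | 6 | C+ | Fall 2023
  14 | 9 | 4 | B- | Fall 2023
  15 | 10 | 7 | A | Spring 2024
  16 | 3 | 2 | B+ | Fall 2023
SELECT id, student_id FROM enrollments WHERE student_id NOT IN (SELECT id FROM students WHERE year <= 2)

Execution result:
id | student_id
1 | 8
3 | 6
4 | 8
8 | 1
10 | 1
11 | 1
12 | 2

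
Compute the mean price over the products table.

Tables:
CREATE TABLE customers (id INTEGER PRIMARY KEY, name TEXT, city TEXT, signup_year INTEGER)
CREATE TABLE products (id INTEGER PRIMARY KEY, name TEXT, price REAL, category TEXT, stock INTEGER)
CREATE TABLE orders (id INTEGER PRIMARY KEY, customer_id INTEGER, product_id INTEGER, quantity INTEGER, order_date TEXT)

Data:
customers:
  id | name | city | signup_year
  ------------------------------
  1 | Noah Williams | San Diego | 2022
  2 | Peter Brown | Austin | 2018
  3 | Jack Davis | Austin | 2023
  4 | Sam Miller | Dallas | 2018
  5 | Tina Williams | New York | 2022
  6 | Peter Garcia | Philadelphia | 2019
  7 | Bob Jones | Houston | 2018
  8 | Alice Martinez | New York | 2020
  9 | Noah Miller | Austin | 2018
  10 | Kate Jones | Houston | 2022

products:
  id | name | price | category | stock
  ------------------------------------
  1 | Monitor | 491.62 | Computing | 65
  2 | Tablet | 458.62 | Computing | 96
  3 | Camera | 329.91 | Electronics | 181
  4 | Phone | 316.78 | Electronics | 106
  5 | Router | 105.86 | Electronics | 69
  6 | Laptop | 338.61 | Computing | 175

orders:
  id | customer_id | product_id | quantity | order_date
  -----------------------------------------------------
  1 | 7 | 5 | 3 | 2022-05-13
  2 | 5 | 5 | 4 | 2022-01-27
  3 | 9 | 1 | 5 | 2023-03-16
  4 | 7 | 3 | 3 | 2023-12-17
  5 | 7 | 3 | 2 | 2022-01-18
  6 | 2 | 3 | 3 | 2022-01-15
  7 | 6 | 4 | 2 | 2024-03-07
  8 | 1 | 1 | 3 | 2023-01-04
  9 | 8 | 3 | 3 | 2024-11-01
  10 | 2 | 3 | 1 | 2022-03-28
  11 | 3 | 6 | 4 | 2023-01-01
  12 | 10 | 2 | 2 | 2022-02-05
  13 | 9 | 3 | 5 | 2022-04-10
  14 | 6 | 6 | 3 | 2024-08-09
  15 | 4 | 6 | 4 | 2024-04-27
SELECT AVG(price) FROM products

Execution result:
340.23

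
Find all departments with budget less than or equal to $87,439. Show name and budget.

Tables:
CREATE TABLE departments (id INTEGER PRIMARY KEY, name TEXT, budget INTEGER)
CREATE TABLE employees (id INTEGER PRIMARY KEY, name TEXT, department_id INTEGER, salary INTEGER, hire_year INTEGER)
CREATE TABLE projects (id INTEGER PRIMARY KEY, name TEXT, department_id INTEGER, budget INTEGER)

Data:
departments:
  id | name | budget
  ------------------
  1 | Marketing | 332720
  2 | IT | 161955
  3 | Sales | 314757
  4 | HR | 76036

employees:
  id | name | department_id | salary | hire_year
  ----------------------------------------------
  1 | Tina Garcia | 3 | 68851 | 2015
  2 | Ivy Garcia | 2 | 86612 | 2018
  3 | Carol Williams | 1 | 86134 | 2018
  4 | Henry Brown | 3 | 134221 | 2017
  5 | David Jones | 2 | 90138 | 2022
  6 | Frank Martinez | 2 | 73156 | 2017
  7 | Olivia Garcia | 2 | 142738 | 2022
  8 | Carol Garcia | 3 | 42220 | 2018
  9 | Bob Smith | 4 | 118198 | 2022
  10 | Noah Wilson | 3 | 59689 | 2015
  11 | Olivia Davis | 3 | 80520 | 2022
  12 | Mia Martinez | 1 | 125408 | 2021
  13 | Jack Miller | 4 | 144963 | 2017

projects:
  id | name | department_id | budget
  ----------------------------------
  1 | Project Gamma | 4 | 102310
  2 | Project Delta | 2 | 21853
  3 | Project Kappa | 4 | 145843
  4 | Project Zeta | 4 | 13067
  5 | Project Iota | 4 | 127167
SELECT name, budget FROM departments WHERE budget <= 87439

Execution result:
name | budget
HR | 76036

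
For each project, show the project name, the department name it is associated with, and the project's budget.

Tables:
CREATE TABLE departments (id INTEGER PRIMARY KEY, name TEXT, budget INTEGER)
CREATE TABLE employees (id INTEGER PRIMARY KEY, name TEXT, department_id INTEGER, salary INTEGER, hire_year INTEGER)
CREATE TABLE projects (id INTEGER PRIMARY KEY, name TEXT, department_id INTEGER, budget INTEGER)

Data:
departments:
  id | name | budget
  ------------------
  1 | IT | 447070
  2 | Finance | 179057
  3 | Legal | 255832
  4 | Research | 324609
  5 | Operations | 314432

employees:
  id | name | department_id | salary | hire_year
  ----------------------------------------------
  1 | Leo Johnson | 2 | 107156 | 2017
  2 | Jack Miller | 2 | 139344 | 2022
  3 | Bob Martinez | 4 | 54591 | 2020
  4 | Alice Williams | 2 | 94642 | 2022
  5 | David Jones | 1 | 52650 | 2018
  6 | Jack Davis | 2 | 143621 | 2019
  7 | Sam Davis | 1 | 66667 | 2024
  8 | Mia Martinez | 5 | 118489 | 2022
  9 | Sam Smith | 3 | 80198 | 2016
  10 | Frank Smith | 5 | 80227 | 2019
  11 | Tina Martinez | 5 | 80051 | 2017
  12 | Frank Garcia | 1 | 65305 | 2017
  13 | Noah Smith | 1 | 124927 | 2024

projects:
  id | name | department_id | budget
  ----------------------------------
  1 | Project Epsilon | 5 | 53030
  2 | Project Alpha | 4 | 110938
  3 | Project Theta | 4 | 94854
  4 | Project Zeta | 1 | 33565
SELECT c.name, p.name AS department, c.budget FROM projects c JOIN departments p ON c.department_id = p.id

Execution result:
name | department | budget
Project Epsilon | Operations | 53030
Project Alpha | Research | 110938
Project Theta | Research | 94854
Project Zeta | IT | 33565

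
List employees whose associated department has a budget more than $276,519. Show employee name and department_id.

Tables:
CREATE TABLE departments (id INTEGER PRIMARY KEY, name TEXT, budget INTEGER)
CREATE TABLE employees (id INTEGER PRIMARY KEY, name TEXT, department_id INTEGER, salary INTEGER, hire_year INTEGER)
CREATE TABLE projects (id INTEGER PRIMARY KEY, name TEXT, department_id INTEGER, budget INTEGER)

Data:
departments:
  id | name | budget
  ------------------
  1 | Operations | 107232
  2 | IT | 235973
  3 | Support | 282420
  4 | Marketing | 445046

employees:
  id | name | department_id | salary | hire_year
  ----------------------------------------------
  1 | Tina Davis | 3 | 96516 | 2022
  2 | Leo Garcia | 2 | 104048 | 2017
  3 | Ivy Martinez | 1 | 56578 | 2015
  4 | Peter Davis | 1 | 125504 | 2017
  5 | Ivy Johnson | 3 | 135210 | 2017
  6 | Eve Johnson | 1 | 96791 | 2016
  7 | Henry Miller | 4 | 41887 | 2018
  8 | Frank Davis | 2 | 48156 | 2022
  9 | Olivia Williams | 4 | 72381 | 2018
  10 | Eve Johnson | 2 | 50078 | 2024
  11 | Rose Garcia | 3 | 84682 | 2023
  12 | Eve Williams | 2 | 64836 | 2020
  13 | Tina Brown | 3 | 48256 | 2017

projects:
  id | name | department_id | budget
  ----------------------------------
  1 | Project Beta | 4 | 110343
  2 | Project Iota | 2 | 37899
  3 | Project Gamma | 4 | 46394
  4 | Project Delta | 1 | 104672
SELECT name, department_id FROM employees WHERE department_id IN (SELECT id FROM departments WHERE budget > 276519)

Execution result:
name | department_id
Tina Davis | 3
Ivy Johnson | 3
Henry Miller | 4
Olivia Williams | 4
Rose Garcia | 3
Tina Brown | 3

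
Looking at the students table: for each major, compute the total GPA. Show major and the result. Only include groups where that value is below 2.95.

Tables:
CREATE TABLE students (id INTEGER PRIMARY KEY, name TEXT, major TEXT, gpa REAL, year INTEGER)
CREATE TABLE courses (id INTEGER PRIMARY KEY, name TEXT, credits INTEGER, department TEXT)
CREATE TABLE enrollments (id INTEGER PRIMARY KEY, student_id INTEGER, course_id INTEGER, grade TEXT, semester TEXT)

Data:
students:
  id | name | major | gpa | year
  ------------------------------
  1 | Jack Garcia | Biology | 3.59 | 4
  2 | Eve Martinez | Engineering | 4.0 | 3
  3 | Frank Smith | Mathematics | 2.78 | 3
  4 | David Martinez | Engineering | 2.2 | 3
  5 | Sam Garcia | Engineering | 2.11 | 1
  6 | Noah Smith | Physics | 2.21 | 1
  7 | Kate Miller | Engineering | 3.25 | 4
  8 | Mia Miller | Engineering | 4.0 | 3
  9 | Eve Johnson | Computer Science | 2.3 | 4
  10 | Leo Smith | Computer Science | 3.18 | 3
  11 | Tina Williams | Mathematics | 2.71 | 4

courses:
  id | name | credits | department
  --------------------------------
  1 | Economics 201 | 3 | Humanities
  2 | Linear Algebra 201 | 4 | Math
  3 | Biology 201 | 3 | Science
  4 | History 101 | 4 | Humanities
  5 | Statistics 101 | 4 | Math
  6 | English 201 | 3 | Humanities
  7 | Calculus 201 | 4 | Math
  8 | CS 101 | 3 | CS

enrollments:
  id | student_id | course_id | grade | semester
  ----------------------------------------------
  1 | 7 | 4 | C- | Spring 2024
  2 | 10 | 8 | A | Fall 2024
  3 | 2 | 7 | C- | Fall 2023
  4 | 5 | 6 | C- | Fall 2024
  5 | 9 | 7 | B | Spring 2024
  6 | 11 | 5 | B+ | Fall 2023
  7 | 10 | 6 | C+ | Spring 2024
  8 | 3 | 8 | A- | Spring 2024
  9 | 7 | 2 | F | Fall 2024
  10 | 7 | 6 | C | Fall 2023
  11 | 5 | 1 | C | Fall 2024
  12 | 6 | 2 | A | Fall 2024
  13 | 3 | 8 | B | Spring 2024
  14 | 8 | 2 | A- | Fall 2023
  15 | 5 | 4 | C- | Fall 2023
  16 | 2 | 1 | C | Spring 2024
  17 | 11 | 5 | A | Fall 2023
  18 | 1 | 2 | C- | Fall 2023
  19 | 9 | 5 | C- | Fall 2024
SELECT major, SUM(gpa) AS sum_gpa FROM students GROUP BY major HAVING SUM(gpa) < 2.95

Execution result:
major | sum_gpa
Physics | 2.21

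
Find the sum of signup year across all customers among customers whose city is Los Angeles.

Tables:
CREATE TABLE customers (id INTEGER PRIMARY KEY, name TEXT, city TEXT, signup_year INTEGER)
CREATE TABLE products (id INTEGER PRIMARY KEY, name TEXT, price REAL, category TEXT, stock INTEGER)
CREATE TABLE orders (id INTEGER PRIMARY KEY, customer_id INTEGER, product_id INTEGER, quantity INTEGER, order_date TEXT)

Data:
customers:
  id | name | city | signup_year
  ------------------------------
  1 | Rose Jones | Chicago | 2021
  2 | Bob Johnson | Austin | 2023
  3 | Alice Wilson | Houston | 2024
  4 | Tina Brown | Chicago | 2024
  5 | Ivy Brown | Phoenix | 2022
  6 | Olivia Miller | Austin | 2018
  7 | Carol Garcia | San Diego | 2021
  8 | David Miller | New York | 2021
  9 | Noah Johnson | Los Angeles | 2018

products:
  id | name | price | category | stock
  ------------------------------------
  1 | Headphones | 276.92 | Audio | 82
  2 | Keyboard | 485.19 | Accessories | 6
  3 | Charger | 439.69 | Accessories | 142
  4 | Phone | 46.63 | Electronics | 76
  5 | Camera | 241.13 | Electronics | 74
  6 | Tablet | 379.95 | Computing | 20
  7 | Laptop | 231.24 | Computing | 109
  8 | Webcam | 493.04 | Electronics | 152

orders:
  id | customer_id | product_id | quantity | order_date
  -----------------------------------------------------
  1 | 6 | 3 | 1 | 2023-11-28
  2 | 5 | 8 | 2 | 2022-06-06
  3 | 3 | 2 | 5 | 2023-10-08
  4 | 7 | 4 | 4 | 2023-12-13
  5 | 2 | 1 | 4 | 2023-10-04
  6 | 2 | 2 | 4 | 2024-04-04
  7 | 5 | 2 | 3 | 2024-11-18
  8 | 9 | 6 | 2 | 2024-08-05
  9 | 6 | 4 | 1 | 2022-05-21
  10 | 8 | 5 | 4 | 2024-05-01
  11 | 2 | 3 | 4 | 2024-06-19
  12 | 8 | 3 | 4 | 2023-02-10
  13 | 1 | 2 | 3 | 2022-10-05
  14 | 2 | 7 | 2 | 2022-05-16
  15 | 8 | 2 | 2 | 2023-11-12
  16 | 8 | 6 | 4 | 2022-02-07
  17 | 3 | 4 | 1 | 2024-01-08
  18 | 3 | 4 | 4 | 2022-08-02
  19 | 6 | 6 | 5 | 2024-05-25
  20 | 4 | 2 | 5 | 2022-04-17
SELECT SUM(signup_year) FROM customers WHERE city = 'Los Angeles'

Execution result:
2018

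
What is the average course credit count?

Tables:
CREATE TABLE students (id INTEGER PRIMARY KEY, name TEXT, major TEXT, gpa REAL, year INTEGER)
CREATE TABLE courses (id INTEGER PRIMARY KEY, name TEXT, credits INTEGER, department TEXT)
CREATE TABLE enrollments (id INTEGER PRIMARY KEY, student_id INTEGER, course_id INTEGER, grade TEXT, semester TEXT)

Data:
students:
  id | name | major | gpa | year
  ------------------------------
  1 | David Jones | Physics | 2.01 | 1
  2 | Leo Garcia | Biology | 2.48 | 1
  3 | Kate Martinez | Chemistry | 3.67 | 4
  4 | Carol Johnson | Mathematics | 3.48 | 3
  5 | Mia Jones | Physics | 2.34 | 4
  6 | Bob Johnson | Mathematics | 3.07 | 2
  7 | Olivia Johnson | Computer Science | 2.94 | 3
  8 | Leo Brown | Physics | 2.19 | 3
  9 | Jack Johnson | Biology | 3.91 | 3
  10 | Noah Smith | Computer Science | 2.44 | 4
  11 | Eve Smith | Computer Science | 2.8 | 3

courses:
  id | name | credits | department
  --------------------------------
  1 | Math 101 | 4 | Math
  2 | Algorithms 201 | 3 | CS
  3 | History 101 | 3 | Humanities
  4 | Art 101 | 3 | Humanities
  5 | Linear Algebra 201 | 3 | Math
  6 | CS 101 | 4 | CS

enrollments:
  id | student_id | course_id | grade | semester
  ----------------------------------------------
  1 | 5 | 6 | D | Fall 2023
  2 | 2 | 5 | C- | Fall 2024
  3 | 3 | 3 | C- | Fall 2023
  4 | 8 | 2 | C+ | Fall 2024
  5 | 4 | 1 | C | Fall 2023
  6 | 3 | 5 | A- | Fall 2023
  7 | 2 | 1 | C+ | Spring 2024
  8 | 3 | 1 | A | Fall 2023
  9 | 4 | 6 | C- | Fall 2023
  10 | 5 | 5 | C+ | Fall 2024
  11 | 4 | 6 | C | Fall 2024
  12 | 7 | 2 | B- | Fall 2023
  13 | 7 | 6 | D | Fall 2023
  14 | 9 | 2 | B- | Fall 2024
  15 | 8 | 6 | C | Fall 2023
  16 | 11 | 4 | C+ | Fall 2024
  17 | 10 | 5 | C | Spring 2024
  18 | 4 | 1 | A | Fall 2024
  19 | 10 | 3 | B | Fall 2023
SELECT AVG(credits) FROM courses

Execution result:
3.33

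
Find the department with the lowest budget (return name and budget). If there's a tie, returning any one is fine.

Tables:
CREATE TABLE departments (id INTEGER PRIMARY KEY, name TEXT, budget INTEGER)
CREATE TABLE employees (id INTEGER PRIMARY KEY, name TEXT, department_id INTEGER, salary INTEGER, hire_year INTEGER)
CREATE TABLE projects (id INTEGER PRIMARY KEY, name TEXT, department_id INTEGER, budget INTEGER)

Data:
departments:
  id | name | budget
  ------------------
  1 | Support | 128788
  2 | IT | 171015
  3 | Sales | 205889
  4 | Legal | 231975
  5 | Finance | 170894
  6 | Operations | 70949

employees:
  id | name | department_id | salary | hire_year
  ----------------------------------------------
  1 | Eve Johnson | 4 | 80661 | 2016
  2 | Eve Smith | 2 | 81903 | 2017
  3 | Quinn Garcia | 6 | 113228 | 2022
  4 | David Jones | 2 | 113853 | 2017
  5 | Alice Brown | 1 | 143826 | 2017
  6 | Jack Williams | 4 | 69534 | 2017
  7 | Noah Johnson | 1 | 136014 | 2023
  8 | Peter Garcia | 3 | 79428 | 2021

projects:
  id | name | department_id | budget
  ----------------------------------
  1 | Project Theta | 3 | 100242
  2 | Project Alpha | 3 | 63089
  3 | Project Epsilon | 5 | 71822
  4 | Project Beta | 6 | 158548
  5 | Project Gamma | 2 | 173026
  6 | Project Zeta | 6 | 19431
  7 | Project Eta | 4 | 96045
SELECT name, budget FROM departments ORDER BY budget ASC LIMIT 1

Execution result:
name | budget
Operations | 70949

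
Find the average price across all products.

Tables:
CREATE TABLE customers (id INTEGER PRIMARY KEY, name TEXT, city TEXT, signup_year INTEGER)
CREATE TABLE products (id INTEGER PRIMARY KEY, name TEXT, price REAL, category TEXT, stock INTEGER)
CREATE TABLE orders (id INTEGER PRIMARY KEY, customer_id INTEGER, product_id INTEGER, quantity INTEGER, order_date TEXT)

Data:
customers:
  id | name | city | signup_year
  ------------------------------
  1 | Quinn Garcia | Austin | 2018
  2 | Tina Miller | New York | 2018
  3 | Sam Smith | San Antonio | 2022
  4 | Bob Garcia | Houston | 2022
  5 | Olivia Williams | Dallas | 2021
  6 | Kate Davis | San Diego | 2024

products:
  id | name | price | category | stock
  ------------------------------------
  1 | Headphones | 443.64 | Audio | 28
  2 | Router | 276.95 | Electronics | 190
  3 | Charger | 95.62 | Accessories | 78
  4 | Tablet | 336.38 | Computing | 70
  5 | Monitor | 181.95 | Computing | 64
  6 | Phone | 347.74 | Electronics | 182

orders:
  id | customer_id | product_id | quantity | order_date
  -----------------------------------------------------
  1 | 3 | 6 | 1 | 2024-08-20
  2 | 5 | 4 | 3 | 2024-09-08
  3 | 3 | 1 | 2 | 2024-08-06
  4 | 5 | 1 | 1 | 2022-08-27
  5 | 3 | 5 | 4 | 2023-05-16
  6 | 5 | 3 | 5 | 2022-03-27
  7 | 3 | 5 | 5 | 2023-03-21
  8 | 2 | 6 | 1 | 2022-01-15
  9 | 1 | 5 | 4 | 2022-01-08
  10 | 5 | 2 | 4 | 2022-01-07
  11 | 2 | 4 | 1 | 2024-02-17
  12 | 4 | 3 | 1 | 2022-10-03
SELECT AVG(price) FROM products

Execution result:
280.38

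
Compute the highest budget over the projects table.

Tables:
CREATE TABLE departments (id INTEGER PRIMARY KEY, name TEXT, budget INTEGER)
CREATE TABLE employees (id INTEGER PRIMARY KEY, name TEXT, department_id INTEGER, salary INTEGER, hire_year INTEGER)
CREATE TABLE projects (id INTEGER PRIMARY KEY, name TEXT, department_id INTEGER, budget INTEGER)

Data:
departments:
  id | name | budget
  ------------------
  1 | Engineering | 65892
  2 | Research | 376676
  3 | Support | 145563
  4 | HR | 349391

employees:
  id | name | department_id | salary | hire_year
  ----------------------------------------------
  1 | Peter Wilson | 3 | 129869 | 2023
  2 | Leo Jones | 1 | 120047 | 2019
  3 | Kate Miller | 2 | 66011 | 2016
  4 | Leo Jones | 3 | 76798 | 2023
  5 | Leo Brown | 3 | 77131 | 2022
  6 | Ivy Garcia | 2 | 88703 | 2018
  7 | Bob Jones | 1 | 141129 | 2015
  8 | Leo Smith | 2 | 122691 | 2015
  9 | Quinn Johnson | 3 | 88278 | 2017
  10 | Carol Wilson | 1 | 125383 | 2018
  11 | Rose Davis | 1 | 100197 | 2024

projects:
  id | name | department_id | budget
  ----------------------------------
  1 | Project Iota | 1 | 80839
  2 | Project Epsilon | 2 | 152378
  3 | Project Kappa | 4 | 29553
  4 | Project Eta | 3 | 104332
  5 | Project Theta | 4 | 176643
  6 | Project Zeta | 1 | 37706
SELECT MAX(budget) FROM projects

Execution result:
176643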